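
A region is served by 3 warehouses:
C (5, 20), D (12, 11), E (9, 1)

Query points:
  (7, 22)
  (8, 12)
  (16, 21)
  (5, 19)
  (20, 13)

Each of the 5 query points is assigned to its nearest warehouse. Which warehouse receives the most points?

(7, 22) — d² to each: C:8, D:146, E:445 → nearest is C
(8, 12) — d² to each: C:73, D:17, E:122 → nearest is D
(16, 21) — d² to each: C:122, D:116, E:449 → nearest is D
(5, 19) — d² to each: C:1, D:113, E:340 → nearest is C
(20, 13) — d² to each: C:274, D:68, E:265 → nearest is D
Tally — C:2, D:3. D captures the most (3).

D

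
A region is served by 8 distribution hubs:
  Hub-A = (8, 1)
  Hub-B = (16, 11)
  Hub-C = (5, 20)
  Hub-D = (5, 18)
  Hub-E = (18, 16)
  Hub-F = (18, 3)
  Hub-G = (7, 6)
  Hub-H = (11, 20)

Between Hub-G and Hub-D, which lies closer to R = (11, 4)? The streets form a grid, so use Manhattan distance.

d(R, Hub-G) = |11−7| + |4−6| = 4 + 2 = 6
d(R, Hub-D) = |11−5| + |4−18| = 6 + 14 = 20
6 < 20, so Hub-G is closer.

Hub-G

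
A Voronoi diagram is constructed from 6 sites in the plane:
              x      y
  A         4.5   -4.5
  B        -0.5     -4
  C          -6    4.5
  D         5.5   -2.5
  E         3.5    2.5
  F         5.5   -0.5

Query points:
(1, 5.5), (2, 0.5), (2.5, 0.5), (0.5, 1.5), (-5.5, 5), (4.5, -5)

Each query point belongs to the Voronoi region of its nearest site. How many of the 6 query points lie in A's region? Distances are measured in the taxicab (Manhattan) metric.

1

(1, 5.5) — d to each: A:13.5, B:11, C:8, D:12.5, E:5.5, F:10.5 → nearest is E
(2, 0.5) — d to each: A:7.5, B:7, C:12, D:6.5, E:3.5, F:4.5 → nearest is E
(2.5, 0.5) — d to each: A:7, B:7.5, C:12.5, D:6, E:3, F:4 → nearest is E
(0.5, 1.5) — d to each: A:10, B:6.5, C:9.5, D:9, E:4, F:7 → nearest is E
(-5.5, 5) — d to each: A:19.5, B:14, C:1, D:18.5, E:11.5, F:16.5 → nearest is C
(4.5, -5) — d to each: A:0.5, B:6, C:20, D:3.5, E:8.5, F:5.5 → nearest is A
1 of the 6 points has A as nearest.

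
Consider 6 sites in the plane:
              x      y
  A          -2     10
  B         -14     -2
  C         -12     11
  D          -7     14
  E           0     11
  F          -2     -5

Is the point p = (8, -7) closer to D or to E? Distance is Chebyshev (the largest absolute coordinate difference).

d(p,D) = max(15, 21) = 21
d(p,E) = max(8, 18) = 18
21 > 18, so E is closer.

E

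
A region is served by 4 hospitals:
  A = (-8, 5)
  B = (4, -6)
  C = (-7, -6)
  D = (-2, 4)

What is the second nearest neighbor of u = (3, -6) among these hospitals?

Squared Euclidean distances:
|uA|² = (3−(-8))² + (-6−5)² = 121 + 121 = 242
|uB|² = (3−4)² + (-6−(-6))² = 1 + 0 = 1
|uC|² = (3−(-7))² + (-6−(-6))² = 100 + 0 = 100
|uD|² = (3−(-2))² + (-6−4)² = 25 + 100 = 125
Sorted ascending: B, C, D, … — the second-nearest is C.

C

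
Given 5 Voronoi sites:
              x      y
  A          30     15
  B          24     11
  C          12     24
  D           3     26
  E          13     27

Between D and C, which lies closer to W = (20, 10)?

C

Compare squared distances:
|WD|² = (20−3)² + (10−26)² = 289 + 256 = 545
|WC|² = (20−12)² + (10−24)² = 64 + 196 = 260
545 > 260, so C is closer.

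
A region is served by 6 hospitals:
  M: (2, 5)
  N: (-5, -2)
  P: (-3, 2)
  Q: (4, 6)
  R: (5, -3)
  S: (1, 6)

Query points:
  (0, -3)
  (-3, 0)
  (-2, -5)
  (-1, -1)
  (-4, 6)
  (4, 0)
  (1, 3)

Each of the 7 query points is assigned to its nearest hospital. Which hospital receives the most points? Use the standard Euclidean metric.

P

(0, -3) — d² to each: M:68, N:26, P:34, Q:97, R:25, S:82 → nearest is R
(-3, 0) — d² to each: M:50, N:8, P:4, Q:85, R:73, S:52 → nearest is P
(-2, -5) — d² to each: M:116, N:18, P:50, Q:157, R:53, S:130 → nearest is N
(-1, -1) — d² to each: M:45, N:17, P:13, Q:74, R:40, S:53 → nearest is P
(-4, 6) — d² to each: M:37, N:65, P:17, Q:64, R:162, S:25 → nearest is P
(4, 0) — d² to each: M:29, N:85, P:53, Q:36, R:10, S:45 → nearest is R
(1, 3) — d² to each: M:5, N:61, P:17, Q:18, R:52, S:9 → nearest is M
Tally — M:1, N:1, P:3, R:2. P captures the most (3).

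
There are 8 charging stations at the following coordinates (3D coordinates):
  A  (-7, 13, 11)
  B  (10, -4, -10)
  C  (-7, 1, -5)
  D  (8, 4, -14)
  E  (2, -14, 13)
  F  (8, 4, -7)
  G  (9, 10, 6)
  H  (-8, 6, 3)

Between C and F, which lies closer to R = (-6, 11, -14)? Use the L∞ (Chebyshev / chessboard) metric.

d(R,C) = max(1, 10, 9) = 10
d(R,F) = max(14, 7, 7) = 14
10 < 14, so C is closer.

C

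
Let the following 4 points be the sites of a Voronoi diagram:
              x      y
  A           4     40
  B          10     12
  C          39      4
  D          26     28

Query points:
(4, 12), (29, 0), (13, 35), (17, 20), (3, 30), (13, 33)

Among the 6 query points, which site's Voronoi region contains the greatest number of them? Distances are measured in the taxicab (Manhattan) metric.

(4, 12) — d to each: A:28, B:6, C:43, D:38 → nearest is B
(29, 0) — d to each: A:65, B:31, C:14, D:31 → nearest is C
(13, 35) — d to each: A:14, B:26, C:57, D:20 → nearest is A
(17, 20) — d to each: A:33, B:15, C:38, D:17 → nearest is B
(3, 30) — d to each: A:11, B:25, C:62, D:25 → nearest is A
(13, 33) — d to each: A:16, B:24, C:55, D:18 → nearest is A
Tally — A:3, B:2, C:1. A captures the most (3).

A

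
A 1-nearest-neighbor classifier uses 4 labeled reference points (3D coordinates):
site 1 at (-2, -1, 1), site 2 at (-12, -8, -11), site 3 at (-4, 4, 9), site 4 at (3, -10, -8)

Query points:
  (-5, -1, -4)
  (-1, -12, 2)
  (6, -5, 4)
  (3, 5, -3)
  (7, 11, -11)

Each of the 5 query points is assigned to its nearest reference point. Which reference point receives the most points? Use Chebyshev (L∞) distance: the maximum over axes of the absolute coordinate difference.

site 1

(-5, -1, -4) — d to each: site 1:5, site 2:7, site 3:13, site 4:9 → nearest is site 1
(-1, -12, 2) — d to each: site 1:11, site 2:13, site 3:16, site 4:10 → nearest is site 4
(6, -5, 4) — d to each: site 1:8, site 2:18, site 3:10, site 4:12 → nearest is site 1
(3, 5, -3) — d to each: site 1:6, site 2:15, site 3:12, site 4:15 → nearest is site 1
(7, 11, -11) — d to each: site 1:12, site 2:19, site 3:20, site 4:21 → nearest is site 1
Tally — site 1:4, site 4:1. site 1 captures the most (4).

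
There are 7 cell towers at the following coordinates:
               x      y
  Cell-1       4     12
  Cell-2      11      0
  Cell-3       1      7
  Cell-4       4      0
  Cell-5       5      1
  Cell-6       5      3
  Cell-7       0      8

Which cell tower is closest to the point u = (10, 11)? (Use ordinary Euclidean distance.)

Squared Euclidean distances:
d²(u, Cell-1) = (10−4)² + (11−12)² = 36 + 1 = 37
d²(u, Cell-2) = (10−11)² + (11−0)² = 1 + 121 = 122
d²(u, Cell-3) = (10−1)² + (11−7)² = 81 + 16 = 97
d²(u, Cell-4) = (10−4)² + (11−0)² = 36 + 121 = 157
d²(u, Cell-5) = (10−5)² + (11−1)² = 25 + 100 = 125
d²(u, Cell-6) = (10−5)² + (11−3)² = 25 + 64 = 89
d²(u, Cell-7) = (10−0)² + (11−8)² = 100 + 9 = 109
The smallest is to Cell-1, so u lies in the Voronoi region of Cell-1.

Cell-1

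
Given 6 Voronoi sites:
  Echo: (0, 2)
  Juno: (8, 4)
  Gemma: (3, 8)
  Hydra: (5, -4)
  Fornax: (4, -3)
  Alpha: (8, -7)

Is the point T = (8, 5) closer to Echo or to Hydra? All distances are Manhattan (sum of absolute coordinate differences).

d(T, Echo) = |8−0| + |5−2| = 8 + 3 = 11
d(T, Hydra) = |8−5| + |5−(-4)| = 3 + 9 = 12
11 < 12, so Echo is closer.

Echo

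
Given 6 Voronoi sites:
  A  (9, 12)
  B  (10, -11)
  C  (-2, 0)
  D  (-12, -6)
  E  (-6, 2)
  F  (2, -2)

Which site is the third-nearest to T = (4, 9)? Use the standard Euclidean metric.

F

Compare squared distances (the ordering matches that of the actual distances):
|TA|² = (4−9)² + (9−12)² = 25 + 9 = 34
|TB|² = (4−10)² + (9−(-11))² = 36 + 400 = 436
|TC|² = (4−(-2))² + (9−0)² = 36 + 81 = 117
|TD|² = (4−(-12))² + (9−(-6))² = 256 + 225 = 481
|TE|² = (4−(-6))² + (9−2)² = 100 + 49 = 149
|TF|² = (4−2)² + (9−(-2))² = 4 + 121 = 125
Sorted ascending: A, C, F, E, … — the third-nearest is F.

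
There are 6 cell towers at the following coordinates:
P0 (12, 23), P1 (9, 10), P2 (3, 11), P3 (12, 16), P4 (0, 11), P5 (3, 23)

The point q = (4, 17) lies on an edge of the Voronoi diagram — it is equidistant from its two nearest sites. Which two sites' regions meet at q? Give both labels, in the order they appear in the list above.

P2 and P5

Squared distances from q to each site:
|qP0|² = (4−12)² + (17−23)² = 64 + 36 = 100
|qP1|² = (4−9)² + (17−10)² = 25 + 49 = 74
|qP2|² = (4−3)² + (17−11)² = 1 + 36 = 37
|qP3|² = (4−12)² + (17−16)² = 64 + 1 = 65
|qP4|² = (4−0)² + (17−11)² = 16 + 36 = 52
|qP5|² = (4−3)² + (17−23)² = 1 + 36 = 37
q is equidistant from P2 and P5 (both at squared distance 37), and every other site is strictly farther — so q lies on the P2–P5 Voronoi edge.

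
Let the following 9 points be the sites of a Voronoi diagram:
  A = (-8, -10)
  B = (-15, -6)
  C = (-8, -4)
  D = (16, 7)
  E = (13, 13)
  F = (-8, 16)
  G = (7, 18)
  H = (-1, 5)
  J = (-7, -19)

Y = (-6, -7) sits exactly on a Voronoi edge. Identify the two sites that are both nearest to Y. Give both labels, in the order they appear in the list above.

Squared distances from Y to each site:
|YA|² = (-6−(-8))² + (-7−(-10))² = 4 + 9 = 13
|YB|² = (-6−(-15))² + (-7−(-6))² = 81 + 1 = 82
|YC|² = (-6−(-8))² + (-7−(-4))² = 4 + 9 = 13
|YD|² = (-6−16)² + (-7−7)² = 484 + 196 = 680
|YE|² = (-6−13)² + (-7−13)² = 361 + 400 = 761
|YF|² = (-6−(-8))² + (-7−16)² = 4 + 529 = 533
|YG|² = (-6−7)² + (-7−18)² = 169 + 625 = 794
|YH|² = (-6−(-1))² + (-7−5)² = 25 + 144 = 169
|YJ|² = (-6−(-7))² + (-7−(-19))² = 1 + 144 = 145
Y is equidistant from A and C (both at squared distance 13), and every other site is strictly farther — so Y lies on the A–C Voronoi edge.

A and C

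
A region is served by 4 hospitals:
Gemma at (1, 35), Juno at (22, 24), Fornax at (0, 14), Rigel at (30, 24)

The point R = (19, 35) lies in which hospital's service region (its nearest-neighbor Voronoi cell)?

Juno

Squared Euclidean distances:
d²(R, Gemma) = (19−1)² + (35−35)² = 324 + 0 = 324
d²(R, Juno) = (19−22)² + (35−24)² = 9 + 121 = 130
d²(R, Fornax) = (19−0)² + (35−14)² = 361 + 441 = 802
d²(R, Rigel) = (19−30)² + (35−24)² = 121 + 121 = 242
Juno is nearest.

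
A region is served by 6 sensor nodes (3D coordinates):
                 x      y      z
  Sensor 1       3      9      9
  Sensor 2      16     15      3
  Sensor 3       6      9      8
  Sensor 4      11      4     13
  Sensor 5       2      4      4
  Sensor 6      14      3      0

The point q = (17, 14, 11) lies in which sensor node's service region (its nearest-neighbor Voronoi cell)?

Squared Euclidean distances:
d²(q, Sensor 1) = (17−3)² + (14−9)² + (11−9)² = 196 + 25 + 4 = 225
d²(q, Sensor 2) = (17−16)² + (14−15)² + (11−3)² = 1 + 1 + 64 = 66
d²(q, Sensor 3) = (17−6)² + (14−9)² + (11−8)² = 121 + 25 + 9 = 155
d²(q, Sensor 4) = (17−11)² + (14−4)² + (11−13)² = 36 + 100 + 4 = 140
d²(q, Sensor 5) = (17−2)² + (14−4)² + (11−4)² = 225 + 100 + 49 = 374
d²(q, Sensor 6) = (17−14)² + (14−3)² + (11−0)² = 9 + 121 + 121 = 251
The smallest is to Sensor 2, so q lies in the Voronoi region of Sensor 2.

Sensor 2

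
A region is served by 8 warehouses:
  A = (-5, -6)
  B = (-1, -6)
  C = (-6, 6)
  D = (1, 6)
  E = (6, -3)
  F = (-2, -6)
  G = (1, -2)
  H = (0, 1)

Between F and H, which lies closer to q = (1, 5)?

Compare squared distances:
|qF|² = (1−(-2))² + (5−(-6))² = 9 + 121 = 130
|qH|² = (1−0)² + (5−1)² = 1 + 16 = 17
130 > 17, so H is closer.

H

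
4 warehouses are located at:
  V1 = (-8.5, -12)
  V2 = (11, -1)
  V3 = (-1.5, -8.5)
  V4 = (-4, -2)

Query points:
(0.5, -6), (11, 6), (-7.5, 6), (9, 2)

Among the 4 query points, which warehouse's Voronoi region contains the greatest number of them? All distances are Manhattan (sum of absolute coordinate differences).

(0.5, -6) — d to each: V1:15, V2:15.5, V3:4.5, V4:8.5 → nearest is V3
(11, 6) — d to each: V1:37.5, V2:7, V3:27, V4:23 → nearest is V2
(-7.5, 6) — d to each: V1:19, V2:25.5, V3:20.5, V4:11.5 → nearest is V4
(9, 2) — d to each: V1:31.5, V2:5, V3:21, V4:17 → nearest is V2
Tally — V2:2, V3:1, V4:1. V2 captures the most (2).

V2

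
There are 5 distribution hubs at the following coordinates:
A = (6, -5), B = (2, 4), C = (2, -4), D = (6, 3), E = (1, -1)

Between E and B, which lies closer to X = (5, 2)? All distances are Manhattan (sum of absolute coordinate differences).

B

d(X,E) = |5−1| + |2−(-1)| = 4 + 3 = 7
d(X,B) = |5−2| + |2−4| = 3 + 2 = 5
7 > 5, so B is closer.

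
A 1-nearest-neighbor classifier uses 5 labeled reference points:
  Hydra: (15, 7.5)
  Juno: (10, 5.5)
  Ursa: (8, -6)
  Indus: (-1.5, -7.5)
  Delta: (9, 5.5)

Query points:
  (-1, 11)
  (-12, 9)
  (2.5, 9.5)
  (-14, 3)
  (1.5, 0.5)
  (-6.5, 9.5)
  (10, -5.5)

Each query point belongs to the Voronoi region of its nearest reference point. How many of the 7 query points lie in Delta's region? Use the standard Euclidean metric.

3

(-1, 11) — d² to each: Hydra:268.25, Juno:151.25, Ursa:370, Indus:342.5, Delta:130.25 → nearest is Delta
(-12, 9) — d² to each: Hydra:731.25, Juno:496.25, Ursa:625, Indus:382.5, Delta:453.25 → nearest is Indus
(2.5, 9.5) — d² to each: Hydra:160.25, Juno:72.25, Ursa:270.5, Indus:305, Delta:58.25 → nearest is Delta
(-14, 3) — d² to each: Hydra:861.25, Juno:582.25, Ursa:565, Indus:266.5, Delta:535.25 → nearest is Indus
(1.5, 0.5) — d² to each: Hydra:231.25, Juno:97.25, Ursa:84.5, Indus:73, Delta:81.25 → nearest is Indus
(-6.5, 9.5) — d² to each: Hydra:466.25, Juno:288.25, Ursa:450.5, Indus:314, Delta:256.25 → nearest is Delta
(10, -5.5) — d² to each: Hydra:194, Juno:121, Ursa:4.25, Indus:136.25, Delta:122 → nearest is Ursa
3 of the 7 points have Delta as nearest.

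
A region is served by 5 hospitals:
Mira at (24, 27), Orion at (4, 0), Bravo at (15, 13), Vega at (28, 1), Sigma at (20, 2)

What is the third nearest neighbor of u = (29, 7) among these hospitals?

Bravo

Since √ is increasing, it suffices to compare squared distances:
d²(u, Mira) = (29−24)² + (7−27)² = 25 + 400 = 425
d²(u, Orion) = (29−4)² + (7−0)² = 625 + 49 = 674
d²(u, Bravo) = (29−15)² + (7−13)² = 196 + 36 = 232
d²(u, Vega) = (29−28)² + (7−1)² = 1 + 36 = 37
d²(u, Sigma) = (29−20)² + (7−2)² = 81 + 25 = 106
Sorted ascending: Vega, Sigma, Bravo, Mira, … — the third-nearest is Bravo.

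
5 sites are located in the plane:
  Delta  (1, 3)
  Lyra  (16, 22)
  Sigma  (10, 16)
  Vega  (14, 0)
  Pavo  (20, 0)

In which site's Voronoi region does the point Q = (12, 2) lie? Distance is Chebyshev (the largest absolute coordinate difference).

d(Q, Delta) = max(11, 1) = 11
d(Q, Lyra) = max(4, 20) = 20
d(Q, Sigma) = max(2, 14) = 14
d(Q, Vega) = max(2, 2) = 2
d(Q, Pavo) = max(8, 2) = 8
The smallest is to Vega, so Q lies in the Voronoi region of Vega.

Vega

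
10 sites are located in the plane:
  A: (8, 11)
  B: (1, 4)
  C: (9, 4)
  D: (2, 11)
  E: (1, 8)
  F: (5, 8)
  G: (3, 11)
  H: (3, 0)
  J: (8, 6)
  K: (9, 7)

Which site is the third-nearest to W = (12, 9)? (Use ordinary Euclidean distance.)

Squared Euclidean distances:
|WA|² = (12−8)² + (9−11)² = 16 + 4 = 20
|WB|² = (12−1)² + (9−4)² = 121 + 25 = 146
|WC|² = (12−9)² + (9−4)² = 9 + 25 = 34
|WD|² = (12−2)² + (9−11)² = 100 + 4 = 104
|WE|² = (12−1)² + (9−8)² = 121 + 1 = 122
|WF|² = (12−5)² + (9−8)² = 49 + 1 = 50
|WG|² = (12−3)² + (9−11)² = 81 + 4 = 85
|WH|² = (12−3)² + (9−0)² = 81 + 81 = 162
|WJ|² = (12−8)² + (9−6)² = 16 + 9 = 25
|WK|² = (12−9)² + (9−7)² = 9 + 4 = 13
Sorted ascending: K, A, J, C, … — the third-nearest is J.

J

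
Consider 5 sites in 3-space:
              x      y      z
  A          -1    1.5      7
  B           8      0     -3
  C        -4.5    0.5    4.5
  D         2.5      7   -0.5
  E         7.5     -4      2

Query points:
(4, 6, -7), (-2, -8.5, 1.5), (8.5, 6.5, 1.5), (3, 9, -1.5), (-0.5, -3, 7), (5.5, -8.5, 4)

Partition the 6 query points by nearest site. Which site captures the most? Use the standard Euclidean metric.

(4, 6, -7) — d² to each: A:241.25, B:68, C:234.75, D:45.5, E:193.25 → nearest is D
(-2, -8.5, 1.5) — d² to each: A:131.25, B:192.5, C:96.25, D:264.5, E:110.75 → nearest is C
(8.5, 6.5, 1.5) — d² to each: A:145.5, B:62.75, C:214, D:40.25, E:111.5 → nearest is D
(3, 9, -1.5) — d² to each: A:144.5, B:108.25, C:164.5, D:5.25, E:201.5 → nearest is D
(-0.5, -3, 7) — d² to each: A:20.5, B:181.25, C:34.5, D:165.25, E:90 → nearest is A
(5.5, -8.5, 4) — d² to each: A:151.25, B:127.5, C:181.25, D:269.5, E:28.25 → nearest is E
Tally — A:1, C:1, D:3, E:1. D captures the most (3).

D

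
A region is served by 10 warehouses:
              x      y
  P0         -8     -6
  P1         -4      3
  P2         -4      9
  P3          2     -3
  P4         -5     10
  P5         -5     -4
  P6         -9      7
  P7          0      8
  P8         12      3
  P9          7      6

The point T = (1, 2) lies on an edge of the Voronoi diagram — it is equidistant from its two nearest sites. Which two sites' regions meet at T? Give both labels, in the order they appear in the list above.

Squared distances from T to each site:
|TP0|² = 81 + 64 = 145
|TP1|² = 25 + 1 = 26
|TP2|² = 25 + 49 = 74
|TP3|² = 1 + 25 = 26
|TP4|² = 36 + 64 = 100
|TP5|² = 36 + 36 = 72
|TP6|² = 100 + 25 = 125
|TP7|² = 1 + 36 = 37
|TP8|² = 121 + 1 = 122
|TP9|² = 36 + 16 = 52
T is equidistant from P1 and P3 (both at squared distance 26), and every other site is strictly farther — so T lies on the P1–P3 Voronoi edge.

P1 and P3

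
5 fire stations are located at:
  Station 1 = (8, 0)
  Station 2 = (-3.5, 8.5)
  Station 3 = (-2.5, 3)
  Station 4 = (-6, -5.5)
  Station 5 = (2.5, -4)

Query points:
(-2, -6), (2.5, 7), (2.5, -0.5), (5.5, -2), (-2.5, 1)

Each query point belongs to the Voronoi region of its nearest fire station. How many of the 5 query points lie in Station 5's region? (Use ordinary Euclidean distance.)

(-2, -6) — d² to each: Station 1:136, Station 2:212.5, Station 3:81.25, Station 4:16.25, Station 5:24.25 → nearest is Station 4
(2.5, 7) — d² to each: Station 1:79.25, Station 2:38.25, Station 3:41, Station 4:228.5, Station 5:121 → nearest is Station 2
(2.5, -0.5) — d² to each: Station 1:30.5, Station 2:117, Station 3:37.25, Station 4:97.25, Station 5:12.25 → nearest is Station 5
(5.5, -2) — d² to each: Station 1:10.25, Station 2:191.25, Station 3:89, Station 4:144.5, Station 5:13 → nearest is Station 1
(-2.5, 1) — d² to each: Station 1:111.25, Station 2:57.25, Station 3:4, Station 4:54.5, Station 5:50 → nearest is Station 3
1 of the 5 points has Station 5 as nearest.

1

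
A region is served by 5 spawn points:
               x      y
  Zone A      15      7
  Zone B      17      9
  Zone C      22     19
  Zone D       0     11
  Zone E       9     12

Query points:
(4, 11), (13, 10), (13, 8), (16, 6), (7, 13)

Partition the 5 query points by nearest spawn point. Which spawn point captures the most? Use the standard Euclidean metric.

(4, 11) — d² to each: Zone A:137, Zone B:173, Zone C:388, Zone D:16, Zone E:26 → nearest is Zone D
(13, 10) — d² to each: Zone A:13, Zone B:17, Zone C:162, Zone D:170, Zone E:20 → nearest is Zone A
(13, 8) — d² to each: Zone A:5, Zone B:17, Zone C:202, Zone D:178, Zone E:32 → nearest is Zone A
(16, 6) — d² to each: Zone A:2, Zone B:10, Zone C:205, Zone D:281, Zone E:85 → nearest is Zone A
(7, 13) — d² to each: Zone A:100, Zone B:116, Zone C:261, Zone D:53, Zone E:5 → nearest is Zone E
Tally — Zone A:3, Zone D:1, Zone E:1. Zone A captures the most (3).

Zone A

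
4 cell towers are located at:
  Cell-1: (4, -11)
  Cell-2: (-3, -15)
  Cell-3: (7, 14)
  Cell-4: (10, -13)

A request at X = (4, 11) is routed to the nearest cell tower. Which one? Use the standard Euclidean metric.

Squared Euclidean distances:
d²(X, Cell-1) = (4−4)² + (11−(-11))² = 0 + 484 = 484
d²(X, Cell-2) = (4−(-3))² + (11−(-15))² = 49 + 676 = 725
d²(X, Cell-3) = (4−7)² + (11−14)² = 9 + 9 = 18
d²(X, Cell-4) = (4−10)² + (11−(-13))² = 36 + 576 = 612
Minimum is at Cell-3.

Cell-3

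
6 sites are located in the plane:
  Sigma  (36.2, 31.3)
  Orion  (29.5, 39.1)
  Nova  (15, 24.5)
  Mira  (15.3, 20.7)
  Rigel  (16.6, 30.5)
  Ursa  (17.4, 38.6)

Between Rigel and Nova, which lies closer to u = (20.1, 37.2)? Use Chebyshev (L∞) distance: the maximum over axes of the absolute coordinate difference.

d(u, Rigel) = max(3.5, 6.7) = 6.7
d(u, Nova) = max(5.1, 12.7) = 12.7
6.7 < 12.7, so Rigel is closer.

Rigel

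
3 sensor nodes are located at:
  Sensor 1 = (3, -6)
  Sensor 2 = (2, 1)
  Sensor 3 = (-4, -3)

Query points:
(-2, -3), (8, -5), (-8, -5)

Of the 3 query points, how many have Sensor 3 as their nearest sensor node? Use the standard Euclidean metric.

(-2, -3) — d² to each: Sensor 1:34, Sensor 2:32, Sensor 3:4 → nearest is Sensor 3
(8, -5) — d² to each: Sensor 1:26, Sensor 2:72, Sensor 3:148 → nearest is Sensor 1
(-8, -5) — d² to each: Sensor 1:122, Sensor 2:136, Sensor 3:20 → nearest is Sensor 3
2 of the 3 points have Sensor 3 as nearest.

2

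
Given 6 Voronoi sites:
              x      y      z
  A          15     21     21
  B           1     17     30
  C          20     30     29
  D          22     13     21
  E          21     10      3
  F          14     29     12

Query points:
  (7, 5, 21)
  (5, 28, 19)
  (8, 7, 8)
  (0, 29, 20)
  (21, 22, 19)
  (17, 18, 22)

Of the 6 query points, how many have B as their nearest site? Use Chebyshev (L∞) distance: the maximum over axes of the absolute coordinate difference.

(7, 5, 21) — d to each: A:16, B:12, C:25, D:15, E:18, F:24 → nearest is B
(5, 28, 19) — d to each: A:10, B:11, C:15, D:17, E:18, F:9 → nearest is F
(8, 7, 8) — d to each: A:14, B:22, C:23, D:14, E:13, F:22 → nearest is E
(0, 29, 20) — d to each: A:15, B:12, C:20, D:22, E:21, F:14 → nearest is B
(21, 22, 19) — d to each: A:6, B:20, C:10, D:9, E:16, F:7 → nearest is A
(17, 18, 22) — d to each: A:3, B:16, C:12, D:5, E:19, F:11 → nearest is A
2 of the 6 points have B as nearest.

2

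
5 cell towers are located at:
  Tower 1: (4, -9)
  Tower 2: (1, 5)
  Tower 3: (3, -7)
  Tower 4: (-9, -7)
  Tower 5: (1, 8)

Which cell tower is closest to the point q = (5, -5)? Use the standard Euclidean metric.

Tower 3

Squared Euclidean distances:
d²(q, Tower 1) = (5−4)² + (-5−(-9))² = 1 + 16 = 17
d²(q, Tower 2) = (5−1)² + (-5−5)² = 16 + 100 = 116
d²(q, Tower 3) = (5−3)² + (-5−(-7))² = 4 + 4 = 8
d²(q, Tower 4) = (5−(-9))² + (-5−(-7))² = 196 + 4 = 200
d²(q, Tower 5) = (5−1)² + (-5−8)² = 16 + 169 = 185
The smallest is to Tower 3, so q lies in the Voronoi region of Tower 3.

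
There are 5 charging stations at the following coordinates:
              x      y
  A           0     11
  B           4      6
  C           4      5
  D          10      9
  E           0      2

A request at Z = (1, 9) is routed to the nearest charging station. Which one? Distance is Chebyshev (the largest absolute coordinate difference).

d(Z,A) = max(1, 2) = 2
d(Z,B) = max(3, 3) = 3
d(Z,C) = max(3, 4) = 4
d(Z,D) = max(9, 0) = 9
d(Z,E) = max(1, 7) = 7
Minimum is at A.

A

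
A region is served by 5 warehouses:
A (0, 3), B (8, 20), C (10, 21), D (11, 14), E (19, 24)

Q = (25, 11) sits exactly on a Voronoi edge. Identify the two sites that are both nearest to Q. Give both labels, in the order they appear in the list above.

D and E

Squared distances from Q to each site:
|QA|² = (25−0)² + (11−3)² = 625 + 64 = 689
|QB|² = (25−8)² + (11−20)² = 289 + 81 = 370
|QC|² = (25−10)² + (11−21)² = 225 + 100 = 325
|QD|² = (25−11)² + (11−14)² = 196 + 9 = 205
|QE|² = (25−19)² + (11−24)² = 36 + 169 = 205
Q is equidistant from D and E (both at squared distance 205), and every other site is strictly farther — so Q lies on the D–E Voronoi edge.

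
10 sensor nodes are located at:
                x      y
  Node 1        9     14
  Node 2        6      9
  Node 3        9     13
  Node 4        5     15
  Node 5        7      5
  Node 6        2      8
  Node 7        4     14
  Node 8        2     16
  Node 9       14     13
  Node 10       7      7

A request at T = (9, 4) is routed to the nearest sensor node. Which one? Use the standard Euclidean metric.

Node 5

Since √ is increasing, it suffices to compare squared distances:
d²(T, Node 1) = (9−9)² + (4−14)² = 0 + 100 = 100
d²(T, Node 2) = (9−6)² + (4−9)² = 9 + 25 = 34
d²(T, Node 3) = (9−9)² + (4−13)² = 0 + 81 = 81
d²(T, Node 4) = (9−5)² + (4−15)² = 16 + 121 = 137
d²(T, Node 5) = (9−7)² + (4−5)² = 4 + 1 = 5
d²(T, Node 6) = (9−2)² + (4−8)² = 49 + 16 = 65
d²(T, Node 7) = (9−4)² + (4−14)² = 25 + 100 = 125
d²(T, Node 8) = (9−2)² + (4−16)² = 49 + 144 = 193
d²(T, Node 9) = (9−14)² + (4−13)² = 25 + 81 = 106
d²(T, Node 10) = (9−7)² + (4−7)² = 4 + 9 = 13
Node 5 is nearest.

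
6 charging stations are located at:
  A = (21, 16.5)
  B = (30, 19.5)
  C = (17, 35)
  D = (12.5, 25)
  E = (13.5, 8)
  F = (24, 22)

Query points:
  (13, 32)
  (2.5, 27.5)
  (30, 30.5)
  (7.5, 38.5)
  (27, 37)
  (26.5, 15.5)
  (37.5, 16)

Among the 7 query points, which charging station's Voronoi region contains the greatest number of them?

C

(13, 32) — d² to each: A:304.25, B:445.25, C:25, D:49.25, E:576.25, F:221 → nearest is C
(2.5, 27.5) — d² to each: A:463.25, B:820.25, C:266.5, D:106.25, E:501.25, F:492.5 → nearest is D
(30, 30.5) — d² to each: A:277, B:121, C:189.25, D:336.5, E:778.5, F:108.25 → nearest is F
(7.5, 38.5) — d² to each: A:666.25, B:867.25, C:102.5, D:207.25, E:966.25, F:544.5 → nearest is C
(27, 37) — d² to each: A:456.25, B:315.25, C:104, D:354.25, E:1023.25, F:234 → nearest is C
(26.5, 15.5) — d² to each: A:31.25, B:28.25, C:470.5, D:286.25, E:225.25, F:48.5 → nearest is B
(37.5, 16) — d² to each: A:272.5, B:68.5, C:781.25, D:706, E:640, F:218.25 → nearest is B
Tally — B:2, C:3, D:1, F:1. C captures the most (3).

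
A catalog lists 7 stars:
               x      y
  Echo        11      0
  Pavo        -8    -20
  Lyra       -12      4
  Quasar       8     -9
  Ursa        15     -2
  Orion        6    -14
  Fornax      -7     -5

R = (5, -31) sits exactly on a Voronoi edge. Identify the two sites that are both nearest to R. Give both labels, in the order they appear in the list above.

Pavo and Orion

Squared distances from R to each site:
d²(R, Echo) = (5−11)² + (-31−0)² = 36 + 961 = 997
d²(R, Pavo) = (5−(-8))² + (-31−(-20))² = 169 + 121 = 290
d²(R, Lyra) = (5−(-12))² + (-31−4)² = 289 + 1225 = 1514
d²(R, Quasar) = (5−8)² + (-31−(-9))² = 9 + 484 = 493
d²(R, Ursa) = (5−15)² + (-31−(-2))² = 100 + 841 = 941
d²(R, Orion) = (5−6)² + (-31−(-14))² = 1 + 289 = 290
d²(R, Fornax) = (5−(-7))² + (-31−(-5))² = 144 + 676 = 820
R is equidistant from Pavo and Orion (both at squared distance 290), and every other site is strictly farther — so R lies on the Pavo–Orion Voronoi edge.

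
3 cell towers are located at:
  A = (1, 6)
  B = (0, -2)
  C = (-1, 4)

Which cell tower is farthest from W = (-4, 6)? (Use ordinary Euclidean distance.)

B

Squared Euclidean distances:
|WA|² = (-4−1)² + (6−6)² = 25 + 0 = 25
|WB|² = (-4−0)² + (6−(-2))² = 16 + 64 = 80
|WC|² = (-4−(-1))² + (6−4)² = 9 + 4 = 13
The largest is to B.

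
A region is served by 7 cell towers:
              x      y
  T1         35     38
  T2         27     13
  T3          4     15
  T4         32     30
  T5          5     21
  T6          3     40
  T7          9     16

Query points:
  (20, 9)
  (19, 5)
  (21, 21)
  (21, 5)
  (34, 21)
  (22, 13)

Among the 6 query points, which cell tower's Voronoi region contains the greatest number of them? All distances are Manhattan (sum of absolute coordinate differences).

(20, 9) — d to each: T1:44, T2:11, T3:22, T4:33, T5:27, T6:48, T7:18 → nearest is T2
(19, 5) — d to each: T1:49, T2:16, T3:25, T4:38, T5:30, T6:51, T7:21 → nearest is T2
(21, 21) — d to each: T1:31, T2:14, T3:23, T4:20, T5:16, T6:37, T7:17 → nearest is T2
(21, 5) — d to each: T1:47, T2:14, T3:27, T4:36, T5:32, T6:53, T7:23 → nearest is T2
(34, 21) — d to each: T1:18, T2:15, T3:36, T4:11, T5:29, T6:50, T7:30 → nearest is T4
(22, 13) — d to each: T1:38, T2:5, T3:20, T4:27, T5:25, T6:46, T7:16 → nearest is T2
Tally — T2:5, T4:1. T2 captures the most (5).

T2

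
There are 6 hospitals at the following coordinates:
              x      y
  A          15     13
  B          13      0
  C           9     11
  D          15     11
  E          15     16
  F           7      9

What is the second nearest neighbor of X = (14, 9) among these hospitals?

Squared Euclidean distances:
|XA|² = 1 + 16 = 17
|XB|² = 1 + 81 = 82
|XC|² = 25 + 4 = 29
|XD|² = 1 + 4 = 5
|XE|² = 1 + 49 = 50
|XF|² = 49 + 0 = 49
Sorted ascending: D, A, C, … — the second-nearest is A.

A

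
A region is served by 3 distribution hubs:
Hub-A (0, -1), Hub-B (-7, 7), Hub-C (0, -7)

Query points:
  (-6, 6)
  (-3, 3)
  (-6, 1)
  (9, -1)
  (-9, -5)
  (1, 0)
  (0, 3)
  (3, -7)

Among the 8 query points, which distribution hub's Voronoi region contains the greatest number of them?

(-6, 6) — d² to each: Hub-A:85, Hub-B:2, Hub-C:205 → nearest is Hub-B
(-3, 3) — d² to each: Hub-A:25, Hub-B:32, Hub-C:109 → nearest is Hub-A
(-6, 1) — d² to each: Hub-A:40, Hub-B:37, Hub-C:100 → nearest is Hub-B
(9, -1) — d² to each: Hub-A:81, Hub-B:320, Hub-C:117 → nearest is Hub-A
(-9, -5) — d² to each: Hub-A:97, Hub-B:148, Hub-C:85 → nearest is Hub-C
(1, 0) — d² to each: Hub-A:2, Hub-B:113, Hub-C:50 → nearest is Hub-A
(0, 3) — d² to each: Hub-A:16, Hub-B:65, Hub-C:100 → nearest is Hub-A
(3, -7) — d² to each: Hub-A:45, Hub-B:296, Hub-C:9 → nearest is Hub-C
Tally — Hub-A:4, Hub-B:2, Hub-C:2. Hub-A captures the most (4).

Hub-A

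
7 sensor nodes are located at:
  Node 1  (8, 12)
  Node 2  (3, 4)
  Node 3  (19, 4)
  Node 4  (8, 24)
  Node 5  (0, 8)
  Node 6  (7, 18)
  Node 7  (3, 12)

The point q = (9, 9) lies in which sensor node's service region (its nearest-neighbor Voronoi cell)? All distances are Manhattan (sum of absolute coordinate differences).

d(q, Node 1) = 1 + 3 = 4
d(q, Node 2) = 6 + 5 = 11
d(q, Node 3) = 10 + 5 = 15
d(q, Node 4) = 1 + 15 = 16
d(q, Node 5) = 9 + 1 = 10
d(q, Node 6) = 2 + 9 = 11
d(q, Node 7) = 6 + 3 = 9
The smallest is to Node 1, so q lies in the Voronoi region of Node 1.

Node 1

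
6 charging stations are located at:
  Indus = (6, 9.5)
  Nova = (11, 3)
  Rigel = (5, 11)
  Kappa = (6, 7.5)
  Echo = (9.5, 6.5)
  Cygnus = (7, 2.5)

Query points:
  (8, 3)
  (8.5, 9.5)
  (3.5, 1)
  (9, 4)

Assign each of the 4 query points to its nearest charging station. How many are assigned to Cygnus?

2

(8, 3) — d² to each: Indus:46.25, Nova:9, Rigel:73, Kappa:24.25, Echo:14.5, Cygnus:1.25 → nearest is Cygnus
(8.5, 9.5) — d² to each: Indus:6.25, Nova:48.5, Rigel:14.5, Kappa:10.25, Echo:10, Cygnus:51.25 → nearest is Indus
(3.5, 1) — d² to each: Indus:78.5, Nova:60.25, Rigel:102.25, Kappa:48.5, Echo:66.25, Cygnus:14.5 → nearest is Cygnus
(9, 4) — d² to each: Indus:39.25, Nova:5, Rigel:65, Kappa:21.25, Echo:6.5, Cygnus:6.25 → nearest is Nova
2 of the 4 points have Cygnus as nearest.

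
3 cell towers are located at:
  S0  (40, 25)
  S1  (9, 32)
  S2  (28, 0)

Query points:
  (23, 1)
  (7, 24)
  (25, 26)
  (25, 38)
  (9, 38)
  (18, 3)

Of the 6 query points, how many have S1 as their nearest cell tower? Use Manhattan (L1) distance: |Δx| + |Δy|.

(23, 1) — d to each: S0:41, S1:45, S2:6 → nearest is S2
(7, 24) — d to each: S0:34, S1:10, S2:45 → nearest is S1
(25, 26) — d to each: S0:16, S1:22, S2:29 → nearest is S0
(25, 38) — d to each: S0:28, S1:22, S2:41 → nearest is S1
(9, 38) — d to each: S0:44, S1:6, S2:57 → nearest is S1
(18, 3) — d to each: S0:44, S1:38, S2:13 → nearest is S2
3 of the 6 points have S1 as nearest.

3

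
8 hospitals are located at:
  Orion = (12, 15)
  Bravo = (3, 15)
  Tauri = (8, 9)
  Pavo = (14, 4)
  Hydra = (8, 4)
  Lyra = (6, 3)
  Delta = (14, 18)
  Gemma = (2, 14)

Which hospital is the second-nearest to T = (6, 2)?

Squared Euclidean distances:
d²(T, Orion) = (6−12)² + (2−15)² = 36 + 169 = 205
d²(T, Bravo) = (6−3)² + (2−15)² = 9 + 169 = 178
d²(T, Tauri) = (6−8)² + (2−9)² = 4 + 49 = 53
d²(T, Pavo) = (6−14)² + (2−4)² = 64 + 4 = 68
d²(T, Hydra) = (6−8)² + (2−4)² = 4 + 4 = 8
d²(T, Lyra) = (6−6)² + (2−3)² = 0 + 1 = 1
d²(T, Delta) = (6−14)² + (2−18)² = 64 + 256 = 320
d²(T, Gemma) = (6−2)² + (2−14)² = 16 + 144 = 160
Sorted ascending: Lyra, Hydra, Tauri, … — the second-nearest is Hydra.

Hydra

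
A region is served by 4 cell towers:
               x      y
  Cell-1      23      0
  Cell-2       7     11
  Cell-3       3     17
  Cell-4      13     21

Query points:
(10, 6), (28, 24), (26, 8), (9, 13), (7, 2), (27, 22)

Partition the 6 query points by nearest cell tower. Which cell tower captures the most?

Cell-2

(10, 6) — d² to each: Cell-1:205, Cell-2:34, Cell-3:170, Cell-4:234 → nearest is Cell-2
(28, 24) — d² to each: Cell-1:601, Cell-2:610, Cell-3:674, Cell-4:234 → nearest is Cell-4
(26, 8) — d² to each: Cell-1:73, Cell-2:370, Cell-3:610, Cell-4:338 → nearest is Cell-1
(9, 13) — d² to each: Cell-1:365, Cell-2:8, Cell-3:52, Cell-4:80 → nearest is Cell-2
(7, 2) — d² to each: Cell-1:260, Cell-2:81, Cell-3:241, Cell-4:397 → nearest is Cell-2
(27, 22) — d² to each: Cell-1:500, Cell-2:521, Cell-3:601, Cell-4:197 → nearest is Cell-4
Tally — Cell-1:1, Cell-2:3, Cell-4:2. Cell-2 captures the most (3).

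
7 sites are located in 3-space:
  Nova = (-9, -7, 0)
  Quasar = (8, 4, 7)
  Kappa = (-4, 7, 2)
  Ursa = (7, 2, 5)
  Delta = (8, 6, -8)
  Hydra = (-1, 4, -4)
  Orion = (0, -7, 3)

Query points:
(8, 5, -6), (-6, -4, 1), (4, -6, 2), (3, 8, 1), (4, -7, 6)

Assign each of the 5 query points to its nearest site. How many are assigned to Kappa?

(8, 5, -6) — d² to each: Nova:469, Quasar:170, Kappa:212, Ursa:131, Delta:5, Hydra:86, Orion:289 → nearest is Delta
(-6, -4, 1) — d² to each: Nova:19, Quasar:296, Kappa:126, Ursa:221, Delta:377, Hydra:114, Orion:49 → nearest is Nova
(4, -6, 2) — d² to each: Nova:174, Quasar:141, Kappa:233, Ursa:82, Delta:260, Hydra:161, Orion:18 → nearest is Orion
(3, 8, 1) — d² to each: Nova:370, Quasar:77, Kappa:51, Ursa:68, Delta:110, Hydra:57, Orion:238 → nearest is Kappa
(4, -7, 6) — d² to each: Nova:205, Quasar:138, Kappa:276, Ursa:91, Delta:381, Hydra:246, Orion:25 → nearest is Orion
1 of the 5 points has Kappa as nearest.

1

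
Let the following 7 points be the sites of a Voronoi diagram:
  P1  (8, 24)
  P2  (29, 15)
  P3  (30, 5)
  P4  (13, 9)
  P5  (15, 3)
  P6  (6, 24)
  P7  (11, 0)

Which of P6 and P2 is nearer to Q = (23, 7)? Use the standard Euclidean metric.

Compare squared distances:
|QP6|² = (23−6)² + (7−24)² = 289 + 289 = 578
|QP2|² = (23−29)² + (7−15)² = 36 + 64 = 100
578 > 100, so P2 is closer.

P2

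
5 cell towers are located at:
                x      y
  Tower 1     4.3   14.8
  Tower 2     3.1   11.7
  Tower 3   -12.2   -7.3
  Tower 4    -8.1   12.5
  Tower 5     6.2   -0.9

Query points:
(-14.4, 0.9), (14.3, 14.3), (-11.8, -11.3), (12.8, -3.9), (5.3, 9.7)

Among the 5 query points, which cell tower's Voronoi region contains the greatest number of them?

(-14.4, 0.9) — d² to each: Tower 1:542.9, Tower 2:422.89, Tower 3:72.08, Tower 4:174.25, Tower 5:427.6 → nearest is Tower 3
(14.3, 14.3) — d² to each: Tower 1:100.25, Tower 2:132.2, Tower 3:1168.81, Tower 4:505, Tower 5:296.65 → nearest is Tower 1
(-11.8, -11.3) — d² to each: Tower 1:940.42, Tower 2:751.01, Tower 3:16.16, Tower 4:580.13, Tower 5:432.16 → nearest is Tower 3
(12.8, -3.9) — d² to each: Tower 1:421.94, Tower 2:337.45, Tower 3:636.56, Tower 4:705.77, Tower 5:52.56 → nearest is Tower 5
(5.3, 9.7) — d² to each: Tower 1:27.01, Tower 2:8.84, Tower 3:595.25, Tower 4:187.4, Tower 5:113.17 → nearest is Tower 2
Tally — Tower 1:1, Tower 2:1, Tower 3:2, Tower 5:1. Tower 3 captures the most (2).

Tower 3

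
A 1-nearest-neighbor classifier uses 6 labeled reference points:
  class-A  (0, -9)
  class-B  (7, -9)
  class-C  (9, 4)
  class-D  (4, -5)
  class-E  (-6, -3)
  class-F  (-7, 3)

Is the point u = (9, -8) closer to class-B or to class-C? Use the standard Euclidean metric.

class-B

Compare squared distances:
d²(u, class-B) = (9−7)² + (-8−(-9))² = 4 + 1 = 5
d²(u, class-C) = (9−9)² + (-8−4)² = 0 + 144 = 144
5 < 144, so class-B is closer.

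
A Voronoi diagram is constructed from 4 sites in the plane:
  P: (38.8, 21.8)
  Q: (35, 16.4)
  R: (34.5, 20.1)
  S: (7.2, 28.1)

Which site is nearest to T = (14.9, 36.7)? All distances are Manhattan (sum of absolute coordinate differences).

d(T,P) = |14.9−38.8| + |36.7−21.8| = 23.9 + 14.9 = 38.8
d(T,Q) = |14.9−35| + |36.7−16.4| = 20.1 + 20.3 = 40.4
d(T,R) = |14.9−34.5| + |36.7−20.1| = 19.6 + 16.6 = 36.2
d(T,S) = |14.9−7.2| + |36.7−28.1| = 7.7 + 8.6 = 16.3
The smallest is to S, so T lies in the Voronoi region of S.

S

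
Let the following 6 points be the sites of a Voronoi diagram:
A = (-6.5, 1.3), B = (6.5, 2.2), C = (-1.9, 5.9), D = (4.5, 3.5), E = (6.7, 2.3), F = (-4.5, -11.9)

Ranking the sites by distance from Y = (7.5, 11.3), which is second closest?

Squared Euclidean distances:
|YA|² = (7.5−(-6.5))² + (11.3−1.3)² = 196 + 100 = 296
|YB|² = (7.5−6.5)² + (11.3−2.2)² = 1 + 82.81 = 83.81
|YC|² = (7.5−(-1.9))² + (11.3−5.9)² = 88.36 + 29.16 = 117.52
|YD|² = (7.5−4.5)² + (11.3−3.5)² = 9 + 60.84 = 69.84
|YE|² = (7.5−6.7)² + (11.3−2.3)² = 0.64 + 81 = 81.64
|YF|² = (7.5−(-4.5))² + (11.3−(-11.9))² = 144 + 538.24 = 682.24
Sorted ascending: D, E, B, … — the second-nearest is E.

E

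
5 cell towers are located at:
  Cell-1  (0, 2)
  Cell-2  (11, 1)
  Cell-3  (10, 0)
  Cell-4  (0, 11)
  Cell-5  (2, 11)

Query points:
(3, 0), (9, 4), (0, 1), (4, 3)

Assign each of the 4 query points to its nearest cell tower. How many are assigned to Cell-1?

(3, 0) — d² to each: Cell-1:13, Cell-2:65, Cell-3:49, Cell-4:130, Cell-5:122 → nearest is Cell-1
(9, 4) — d² to each: Cell-1:85, Cell-2:13, Cell-3:17, Cell-4:130, Cell-5:98 → nearest is Cell-2
(0, 1) — d² to each: Cell-1:1, Cell-2:121, Cell-3:101, Cell-4:100, Cell-5:104 → nearest is Cell-1
(4, 3) — d² to each: Cell-1:17, Cell-2:53, Cell-3:45, Cell-4:80, Cell-5:68 → nearest is Cell-1
3 of the 4 points have Cell-1 as nearest.

3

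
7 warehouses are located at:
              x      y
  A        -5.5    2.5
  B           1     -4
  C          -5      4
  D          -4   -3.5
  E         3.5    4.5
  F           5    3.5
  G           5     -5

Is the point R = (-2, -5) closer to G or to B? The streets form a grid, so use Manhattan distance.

d(R,G) = |-2−5| + |-5−(-5)| = 7 + 0 = 7
d(R,B) = |-2−1| + |-5−(-4)| = 3 + 1 = 4
7 > 4, so B is closer.

B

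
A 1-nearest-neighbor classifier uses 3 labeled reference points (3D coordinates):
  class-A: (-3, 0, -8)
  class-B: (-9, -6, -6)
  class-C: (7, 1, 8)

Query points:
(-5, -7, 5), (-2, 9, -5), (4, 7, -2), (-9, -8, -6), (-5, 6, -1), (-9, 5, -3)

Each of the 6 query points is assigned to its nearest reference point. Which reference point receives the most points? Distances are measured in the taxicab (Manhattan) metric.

(-5, -7, 5) — d to each: class-A:22, class-B:16, class-C:23 → nearest is class-B
(-2, 9, -5) — d to each: class-A:13, class-B:23, class-C:30 → nearest is class-A
(4, 7, -2) — d to each: class-A:20, class-B:30, class-C:19 → nearest is class-C
(-9, -8, -6) — d to each: class-A:16, class-B:2, class-C:39 → nearest is class-B
(-5, 6, -1) — d to each: class-A:15, class-B:21, class-C:26 → nearest is class-A
(-9, 5, -3) — d to each: class-A:16, class-B:14, class-C:31 → nearest is class-B
Tally — class-A:2, class-B:3, class-C:1. class-B captures the most (3).

class-B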